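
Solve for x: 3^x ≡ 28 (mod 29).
14

Baby-step giant-step with step n = ⌈√29⌉ = 6.
Baby steps 3^j mod 29 (j:value) for j=0..5: 0:1, 1:3, 2:9, 3:27, 4:23, 5:11.
Giant-step multiplier: 3^(-6) ≡ 3^(28-6) = 3^22 ≡ 22 (mod 29).
Giant steps γ_i = 28·22^i mod 29: γ_0=28, γ_1=7, γ_2=9 (in table at j=2).
x = i·n + j = 2·6 + 2 = 14.
Check: 3^14 ≡ 28 (mod 29).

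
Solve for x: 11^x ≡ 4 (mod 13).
2

Baby-step giant-step with step n = ⌈√13⌉ = 4.
Baby steps 11^j mod 13 (j:value) for j=0..3: 0:1, 1:11, 2:4, 3:5.
h = 4 is already in the table at j=2, so x = 2.
Check: 11^2 ≡ 4 (mod 13).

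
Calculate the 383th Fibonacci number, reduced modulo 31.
13

Matrix identity: Q^n = [[F_(n+1), F_n], [F_n, F_(n-1)]] with Q = [[1,1],[1,0]].
n = 383 = 101111111₂. Square-and-multiply, entries mod 31:
Q^1 = [[1,1],[1,0]]
Q^2 = (Q^1)² = [[2,1],[1,1]]
Q^5 = (Q^2)²·Q = [[8,5],[5,3]]
Q^11 = (Q^5)²·Q = [[20,27],[27,24]]
Q^23 = (Q^11)²·Q = [[23,13],[13,10]]
Q^47 = (Q^23)²·Q = [[11,16],[16,26]]
Q^95 = (Q^47)²·Q = [[8,5],[5,3]]
Q^191 = (Q^95)²·Q = [[20,27],[27,24]]
Q^383 = (Q^191)²·Q = [[23,13],[13,10]]
F_383 mod 31 = Q^383[0][1] = 13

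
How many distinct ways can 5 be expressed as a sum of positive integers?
7

p(n) counts ways to write n as a sum of positive integers (order ignored).
Examples: 5; 4 + 1; 3 + 2; 3 + 1 + 1; 2 + 2 + 1; ... (7 total)
p(5) = 7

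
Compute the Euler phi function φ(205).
160

205 = 5 × 41
φ(n) = n × ∏(1 - 1/p) for each prime p dividing n
φ(205) = 205 × (1 - 1/5) × (1 - 1/41) = 160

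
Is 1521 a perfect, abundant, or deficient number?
deficient

Proper divisors of 1521: sum = 1 + 3 + 9 + 13 + 39 + 117 + 169 + 507 = 858
Since 858 < 1521, 1521 is deficient.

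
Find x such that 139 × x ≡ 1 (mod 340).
159

gcd(139, 340) = 1, so the inverse exists.
Extended Euclidean algorithm on (340, 139):
340 = 2 × 139 + 62  ⟹  62 = (1)·340 + (-2)·139
139 = 2 × 62 + 15  ⟹  15 = (-2)·340 + (5)·139
62 = 4 × 15 + 2  ⟹  2 = (9)·340 + (-22)·139
15 = 7 × 2 + 1  ⟹  1 = (-65)·340 + (159)·139
So (159)·139 ≡ 1 (mod 340), i.e. 139^(-1) ≡ 159 (mod 340).
Check: 139 × 159 = 22101 ≡ 1 (mod 340)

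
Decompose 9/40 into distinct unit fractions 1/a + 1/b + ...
1/5 + 1/40

Greedy algorithm:
9/40: ceiling(40/9) = 5, use 1/5
1/40: ceiling(40/1) = 40, use 1/40
Result: 9/40 = 1/5 + 1/40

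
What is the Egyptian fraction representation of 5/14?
1/3 + 1/42

Greedy algorithm:
5/14: ceiling(14/5) = 3, use 1/3
1/42: ceiling(42/1) = 42, use 1/42
Result: 5/14 = 1/3 + 1/42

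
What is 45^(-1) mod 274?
67

gcd(45, 274) = 1, so the inverse exists.
Extended Euclidean algorithm on (274, 45):
274 = 6 × 45 + 4  ⟹  4 = (1)·274 + (-6)·45
45 = 11 × 4 + 1  ⟹  1 = (-11)·274 + (67)·45
So (67)·45 ≡ 1 (mod 274), i.e. 45^(-1) ≡ 67 (mod 274).
Check: 45 × 67 = 3015 ≡ 1 (mod 274)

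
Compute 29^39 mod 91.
1

Repeated squaring. Binary of 39 = 100111.
29^1 ≡ 29 (mod 91); 29^2 ≡ 22 (mod 91); 29^4 ≡ 29 (mod 91); 29^8 ≡ 22 (mod 91); 29^16 ≡ 29 (mod 91); 29^32 ≡ 22 (mod 91)
29^39 = 29^1 × 29^2 × 29^4 × 29^32 ≡ 1 (mod 91)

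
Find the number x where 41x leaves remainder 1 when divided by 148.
65

gcd(41, 148) = 1, so the inverse exists.
Extended Euclidean algorithm on (148, 41):
148 = 3 × 41 + 25  ⟹  25 = (1)·148 + (-3)·41
41 = 1 × 25 + 16  ⟹  16 = (-1)·148 + (4)·41
25 = 1 × 16 + 9  ⟹  9 = (2)·148 + (-7)·41
16 = 1 × 9 + 7  ⟹  7 = (-3)·148 + (11)·41
9 = 1 × 7 + 2  ⟹  2 = (5)·148 + (-18)·41
7 = 3 × 2 + 1  ⟹  1 = (-18)·148 + (65)·41
So (65)·41 ≡ 1 (mod 148), i.e. 41^(-1) ≡ 65 (mod 148).
Check: 41 × 65 = 2665 ≡ 1 (mod 148)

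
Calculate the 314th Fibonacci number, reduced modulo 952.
489

Matrix identity: Q^n = [[F_(n+1), F_n], [F_n, F_(n-1)]] with Q = [[1,1],[1,0]].
n = 314 = 100111010₂. Square-and-multiply, entries mod 952:
Q^1 = [[1,1],[1,0]]
Q^2 = (Q^1)² = [[2,1],[1,1]]
Q^4 = (Q^2)² = [[5,3],[3,2]]
Q^9 = (Q^4)²·Q = [[55,34],[34,21]]
Q^19 = (Q^9)²·Q = [[101,373],[373,680]]
Q^39 = (Q^19)²·Q = [[819,818],[818,1]]
Q^78 = (Q^39)² = [[421,552],[552,821]]
Q^157 = (Q^78)²·Q = [[377,233],[233,144]]
Q^314 = (Q^157)² = [[306,489],[489,769]]
F_314 mod 952 = Q^314[0][1] = 489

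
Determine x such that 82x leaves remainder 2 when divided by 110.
x ≡ 51 (mod 55)

gcd(82, 110) = 2, which divides 2, so solutions exist.
Divide through by 2: 41x ≡ 1 (mod 55).
Find 41^(-1) mod 55 by the extended Euclidean algorithm:
55 = 1 × 41 + 14  ⟹  14 = (1)·55 + (-1)·41
41 = 2 × 14 + 13  ⟹  13 = (-2)·55 + (3)·41
14 = 1 × 13 + 1  ⟹  1 = (3)·55 + (-4)·41
So (-4)·41 ≡ 1 (mod 55), i.e. 41^(-1) ≡ -4 ≡ 51 (mod 55).
x ≡ 51 × 1 = 51 ≡ 51 (mod 55).
Check: 82 × 51 = 4182 ≡ 2 (mod 110).
x ≡ 51 (mod 55), giving 2 solutions mod 110.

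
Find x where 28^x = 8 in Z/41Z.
18

Baby-step giant-step with step n = ⌈√41⌉ = 7.
Baby steps 28^j mod 41 (j:value) for j=0..6: 0:1, 1:28, 2:5, 3:17, 4:25, 5:3, 6:2.
Giant-step multiplier: 28^(-7) ≡ 28^(40-7) = 28^33 ≡ 11 (mod 41).
Giant steps γ_i = 8·11^i mod 41: γ_0=8, γ_1=6, γ_2=25 (in table at j=4).
x = i·n + j = 2·7 + 4 = 18.
Check: 28^18 ≡ 8 (mod 41).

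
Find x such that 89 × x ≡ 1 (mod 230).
199

gcd(89, 230) = 1, so the inverse exists.
Extended Euclidean algorithm on (230, 89):
230 = 2 × 89 + 52  ⟹  52 = (1)·230 + (-2)·89
89 = 1 × 52 + 37  ⟹  37 = (-1)·230 + (3)·89
52 = 1 × 37 + 15  ⟹  15 = (2)·230 + (-5)·89
37 = 2 × 15 + 7  ⟹  7 = (-5)·230 + (13)·89
15 = 2 × 7 + 1  ⟹  1 = (12)·230 + (-31)·89
So (-31)·89 ≡ 1 (mod 230), i.e. 89^(-1) ≡ -31 ≡ 199 (mod 230).
Check: 89 × 199 = 17711 ≡ 1 (mod 230)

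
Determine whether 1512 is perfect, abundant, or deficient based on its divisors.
abundant

Proper divisors of 1512: sum = 1 + 2 + 3 + 4 + 6 + 7 + 8 + 9 + ... + 252 + 378 + 504 + 756 (31 divisors) = 3288
Since 3288 > 1512, 1512 is abundant.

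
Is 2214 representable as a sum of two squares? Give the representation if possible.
Not possible

Factorization: 2214 = 2 × 3^3 × 41
By Fermat: n is sum of two squares iff every prime p ≡ 3 (mod 4) appears to even power.
Prime(s) ≡ 3 (mod 4) with odd exponent: [(3, 3)]
Therefore 2214 cannot be expressed as a² + b².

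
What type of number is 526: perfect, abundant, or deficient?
deficient

Proper divisors of 526: sum = 1 + 2 + 263 = 266
Since 266 < 526, 526 is deficient.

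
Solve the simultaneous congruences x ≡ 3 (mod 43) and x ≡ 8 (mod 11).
261

Using Chinese Remainder Theorem:
M = 43 × 11 = 473
M1 = 11, M2 = 43
y1 = 11^(-1) mod 43 = 4
y2 = 43^(-1) mod 11 = 10
x = (3×11×4 + 8×43×10) mod 473 = 261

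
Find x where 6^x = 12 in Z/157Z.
52

Baby-step giant-step with step n = ⌈√157⌉ = 13.
Baby steps 6^j mod 157 (j:value) for j=0..12: 0:1, 1:6, 2:36, 3:59, 4:40, 5:83, 6:27, 7:5, 8:30, 9:23, 10:138, 11:43, 12:101.
Giant-step multiplier: 6^(-13) ≡ 6^(156-13) = 6^143 ≡ 107 (mod 157).
Giant steps γ_i = 12·107^i mod 157: γ_0=12, γ_1=28, γ_2=13, γ_3=135, γ_4=1 (in table at j=0).
x = i·n + j = 4·13 + 0 = 52.
Check: 6^52 ≡ 12 (mod 157).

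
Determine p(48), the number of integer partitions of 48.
147273

p(n) counts ways to write n as a sum of positive integers (order ignored).
Euler's pentagonal recurrence: p(k) = p(k-1) + p(k-2) - p(k-5) - p(k-7) + p(k-12) + p(k-15) - ... (offsets j(3j∓1)/2, signs ++--, p(0)=1, p(<0)=0).
DP table for k = 0..47: p(0)=1, p(1)=1, p(2)=2, p(3)=3, p(4)=5, p(5)=7, p(6)=11, p(7)=15, p(8)=22, p(9)=30, p(10)=42, p(11)=56, p(12)=77, p(13)=101, p(14)=135, p(15)=176, p(16)=231, p(17)=297, p(18)=385, p(19)=490, p(20)=627, p(21)=792, p(22)=1002, p(23)=1255, p(24)=1575, p(25)=1958, p(26)=2436, p(27)=3010, p(28)=3718, p(29)=4565, p(30)=5604, p(31)=6842, p(32)=8349, p(33)=10143, p(34)=12310, p(35)=14883, p(36)=17977, p(37)=21637, p(38)=26015, p(39)=31185, p(40)=37338, p(41)=44583, p(42)=53174, p(43)=63261, p(44)=75175, p(45)=89134, p(46)=105558, p(47)=124754.
Final step: p(48) = p(47) + p(46) - p(43) - p(41) + p(36) + p(33) - p(26) - p(22) + p(13) + p(8)
= 124754 + 105558 - 63261 - 44583 + 17977 + 10143 - 2436 - 1002 + 101 + 22
= 147273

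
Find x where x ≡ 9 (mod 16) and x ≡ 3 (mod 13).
185

Using Chinese Remainder Theorem:
M = 16 × 13 = 208
M1 = 13, M2 = 16
y1 = 13^(-1) mod 16 = 5
y2 = 16^(-1) mod 13 = 9
x = (9×13×5 + 3×16×9) mod 208 = 185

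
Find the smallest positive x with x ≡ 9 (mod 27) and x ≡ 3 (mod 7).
171

Using Chinese Remainder Theorem:
M = 27 × 7 = 189
M1 = 7, M2 = 27
y1 = 7^(-1) mod 27 = 4
y2 = 27^(-1) mod 7 = 6
x = (9×7×4 + 3×27×6) mod 189 = 171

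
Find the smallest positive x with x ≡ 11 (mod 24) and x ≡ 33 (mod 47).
1067

Using Chinese Remainder Theorem:
M = 24 × 47 = 1128
M1 = 47, M2 = 24
y1 = 47^(-1) mod 24 = 23
y2 = 24^(-1) mod 47 = 2
x = (11×47×23 + 33×24×2) mod 1128 = 1067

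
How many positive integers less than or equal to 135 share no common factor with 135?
72

135 = 3^3 × 5
φ(n) = n × ∏(1 - 1/p) for each prime p dividing n
φ(135) = 135 × (1 - 1/3) × (1 - 1/5) = 72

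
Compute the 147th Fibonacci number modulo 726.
530

Matrix identity: Q^n = [[F_(n+1), F_n], [F_n, F_(n-1)]] with Q = [[1,1],[1,0]].
n = 147 = 10010011₂. Square-and-multiply, entries mod 726:
Q^1 = [[1,1],[1,0]]
Q^2 = (Q^1)² = [[2,1],[1,1]]
Q^4 = (Q^2)² = [[5,3],[3,2]]
Q^9 = (Q^4)²·Q = [[55,34],[34,21]]
Q^18 = (Q^9)² = [[551,406],[406,145]]
Q^36 = (Q^18)² = [[167,162],[162,5]]
Q^73 = (Q^36)²·Q = [[685,409],[409,276]]
Q^147 = (Q^73)²·Q = [[87,530],[530,283]]
F_147 mod 726 = Q^147[0][1] = 530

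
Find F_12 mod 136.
8

Matrix identity: Q^n = [[F_(n+1), F_n], [F_n, F_(n-1)]] with Q = [[1,1],[1,0]].
n = 12 = 1100₂. Square-and-multiply, entries mod 136:
Q^1 = [[1,1],[1,0]]
Q^3 = (Q^1)²·Q = [[3,2],[2,1]]
Q^6 = (Q^3)² = [[13,8],[8,5]]
Q^12 = (Q^6)² = [[97,8],[8,89]]
F_12 mod 136 = Q^12[0][1] = 8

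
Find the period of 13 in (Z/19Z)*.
18

19 is prime, so ord(13) divides φ(19) = 18.
Divisors of 18: 1, 2, 3, 6, 9, 18.
Repeated squaring: 13^1 ≡ 13, 13^2 ≡ 17, 13^4 ≡ 4, 13^8 ≡ 16, 13^16 ≡ 9 (mod 19).
Test 13^d mod 19 for each divisor d in increasing order:
13^1 ≡ 13
13^2 ≡ 17
13^3 = 13^2·13^1 ≡ 12
13^6 = 13^4·13^2 ≡ 11
13^9 = 13^8·13^1 ≡ 18
13^18 = 13^16·13^2 ≡ 1  ← first divisor giving 1
The order is 18.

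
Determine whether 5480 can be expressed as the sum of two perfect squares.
2² + 74² (a=2, b=74)

Factorization: 5480 = 2^3 × 5 × 137
By Fermat: n is sum of two squares iff every prime p ≡ 3 (mod 4) appears to even power.
All primes ≡ 3 (mod 4) appear to even power.
Search a = 0, 1, 2, … for 5480 - a² a perfect square: first hit at a = 2: 5480 - 4 = 5476 = 74².
5480 = 2² + 74² = 4 + 5476 ✓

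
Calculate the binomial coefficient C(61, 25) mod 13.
0

Using Lucas' theorem:
Write n=61 and k=25 in base 13:
n in base 13: [4, 9]
k in base 13: [1, 12]
C(61,25) mod 13 = ∏ C(n_i, k_i) mod 13
Digit binomials (mod 13): C(4,1) = 4; C(9,12) = 0 (k_i > n_i)
Product: 4 × 0 = 0 ≡ 0 (mod 13)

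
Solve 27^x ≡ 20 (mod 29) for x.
24

Baby-step giant-step with step n = ⌈√29⌉ = 6.
Baby steps 27^j mod 29 (j:value) for j=0..5: 0:1, 1:27, 2:4, 3:21, 4:16, 5:26.
Giant-step multiplier: 27^(-6) ≡ 27^(28-6) = 27^22 ≡ 5 (mod 29).
Giant steps γ_i = 20·5^i mod 29: γ_0=20, γ_1=13, γ_2=7, γ_3=6, γ_4=1 (in table at j=0).
x = i·n + j = 4·6 + 0 = 24.
Check: 27^24 ≡ 20 (mod 29).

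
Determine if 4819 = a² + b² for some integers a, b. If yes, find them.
Not possible

Factorization: 4819 = 61 × 79
By Fermat: n is sum of two squares iff every prime p ≡ 3 (mod 4) appears to even power.
Prime(s) ≡ 3 (mod 4) with odd exponent: [(79, 1)]
Therefore 4819 cannot be expressed as a² + b².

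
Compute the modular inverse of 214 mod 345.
79

gcd(214, 345) = 1, so the inverse exists.
Extended Euclidean algorithm on (345, 214):
345 = 1 × 214 + 131  ⟹  131 = (1)·345 + (-1)·214
214 = 1 × 131 + 83  ⟹  83 = (-1)·345 + (2)·214
131 = 1 × 83 + 48  ⟹  48 = (2)·345 + (-3)·214
83 = 1 × 48 + 35  ⟹  35 = (-3)·345 + (5)·214
48 = 1 × 35 + 13  ⟹  13 = (5)·345 + (-8)·214
35 = 2 × 13 + 9  ⟹  9 = (-13)·345 + (21)·214
13 = 1 × 9 + 4  ⟹  4 = (18)·345 + (-29)·214
9 = 2 × 4 + 1  ⟹  1 = (-49)·345 + (79)·214
So (79)·214 ≡ 1 (mod 345), i.e. 214^(-1) ≡ 79 (mod 345).
Check: 214 × 79 = 16906 ≡ 1 (mod 345)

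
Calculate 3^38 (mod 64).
25

Repeated squaring. Binary of 38 = 100110.
3^1 ≡ 3 (mod 64); 3^2 ≡ 9 (mod 64); 3^4 ≡ 17 (mod 64); 3^8 ≡ 33 (mod 64); 3^16 ≡ 1 (mod 64); 3^32 ≡ 1 (mod 64)
3^38 = 3^2 × 3^4 × 3^32 ≡ 25 (mod 64)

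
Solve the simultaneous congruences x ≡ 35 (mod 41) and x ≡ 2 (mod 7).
240

Using Chinese Remainder Theorem:
M = 41 × 7 = 287
M1 = 7, M2 = 41
y1 = 7^(-1) mod 41 = 6
y2 = 41^(-1) mod 7 = 6
x = (35×7×6 + 2×41×6) mod 287 = 240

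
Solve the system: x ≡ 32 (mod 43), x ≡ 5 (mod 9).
32

Using Chinese Remainder Theorem:
M = 43 × 9 = 387
M1 = 9, M2 = 43
y1 = 9^(-1) mod 43 = 24
y2 = 43^(-1) mod 9 = 4
x = (32×9×24 + 5×43×4) mod 387 = 32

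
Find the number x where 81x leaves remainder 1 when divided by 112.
65

gcd(81, 112) = 1, so the inverse exists.
Extended Euclidean algorithm on (112, 81):
112 = 1 × 81 + 31  ⟹  31 = (1)·112 + (-1)·81
81 = 2 × 31 + 19  ⟹  19 = (-2)·112 + (3)·81
31 = 1 × 19 + 12  ⟹  12 = (3)·112 + (-4)·81
19 = 1 × 12 + 7  ⟹  7 = (-5)·112 + (7)·81
12 = 1 × 7 + 5  ⟹  5 = (8)·112 + (-11)·81
7 = 1 × 5 + 2  ⟹  2 = (-13)·112 + (18)·81
5 = 2 × 2 + 1  ⟹  1 = (34)·112 + (-47)·81
So (-47)·81 ≡ 1 (mod 112), i.e. 81^(-1) ≡ -47 ≡ 65 (mod 112).
Check: 81 × 65 = 5265 ≡ 1 (mod 112)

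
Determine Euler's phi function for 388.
192

388 = 2^2 × 97
φ(n) = n × ∏(1 - 1/p) for each prime p dividing n
φ(388) = 388 × (1 - 1/2) × (1 - 1/97) = 192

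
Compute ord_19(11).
3

19 is prime, so ord(11) divides φ(19) = 18.
Divisors of 18: 1, 2, 3, 6, 9, 18.
Repeated squaring: 11^1 ≡ 11, 11^2 ≡ 7, 11^4 ≡ 11, 11^8 ≡ 7, 11^16 ≡ 11 (mod 19).
Test 11^d mod 19 for each divisor d in increasing order:
11^1 ≡ 11
11^2 ≡ 7
11^3 = 11^2·11^1 ≡ 1  ← first divisor giving 1
The order is 3.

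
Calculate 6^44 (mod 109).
25

Repeated squaring. Binary of 44 = 101100.
6^1 ≡ 6 (mod 109); 6^2 ≡ 36 (mod 109); 6^4 ≡ 97 (mod 109); 6^8 ≡ 35 (mod 109); 6^16 ≡ 26 (mod 109); 6^32 ≡ 22 (mod 109)
6^44 = 6^4 × 6^8 × 6^32 ≡ 25 (mod 109)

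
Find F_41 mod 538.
419

Matrix identity: Q^n = [[F_(n+1), F_n], [F_n, F_(n-1)]] with Q = [[1,1],[1,0]].
n = 41 = 101001₂. Square-and-multiply, entries mod 538:
Q^1 = [[1,1],[1,0]]
Q^2 = (Q^1)² = [[2,1],[1,1]]
Q^5 = (Q^2)²·Q = [[8,5],[5,3]]
Q^10 = (Q^5)² = [[89,55],[55,34]]
Q^20 = (Q^10)² = [[186,309],[309,415]]
Q^41 = (Q^20)²·Q = [[518,419],[419,99]]
F_41 mod 538 = Q^41[0][1] = 419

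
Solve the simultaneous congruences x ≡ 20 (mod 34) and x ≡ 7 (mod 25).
632

Using Chinese Remainder Theorem:
M = 34 × 25 = 850
M1 = 25, M2 = 34
y1 = 25^(-1) mod 34 = 15
y2 = 34^(-1) mod 25 = 14
x = (20×25×15 + 7×34×14) mod 850 = 632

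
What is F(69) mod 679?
453

Matrix identity: Q^n = [[F_(n+1), F_n], [F_n, F_(n-1)]] with Q = [[1,1],[1,0]].
n = 69 = 1000101₂. Square-and-multiply, entries mod 679:
Q^1 = [[1,1],[1,0]]
Q^2 = (Q^1)² = [[2,1],[1,1]]
Q^4 = (Q^2)² = [[5,3],[3,2]]
Q^8 = (Q^4)² = [[34,21],[21,13]]
Q^17 = (Q^8)²·Q = [[547,239],[239,308]]
Q^34 = (Q^17)² = [[534,645],[645,568]]
Q^69 = (Q^34)²·Q = [[330,453],[453,556]]
F_69 mod 679 = Q^69[0][1] = 453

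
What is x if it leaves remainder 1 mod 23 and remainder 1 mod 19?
1

Using Chinese Remainder Theorem:
M = 23 × 19 = 437
M1 = 19, M2 = 23
y1 = 19^(-1) mod 23 = 17
y2 = 23^(-1) mod 19 = 5
x = (1×19×17 + 1×23×5) mod 437 = 1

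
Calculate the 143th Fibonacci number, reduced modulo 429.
145

Matrix identity: Q^n = [[F_(n+1), F_n], [F_n, F_(n-1)]] with Q = [[1,1],[1,0]].
n = 143 = 10001111₂. Square-and-multiply, entries mod 429:
Q^1 = [[1,1],[1,0]]
Q^2 = (Q^1)² = [[2,1],[1,1]]
Q^4 = (Q^2)² = [[5,3],[3,2]]
Q^8 = (Q^4)² = [[34,21],[21,13]]
Q^17 = (Q^8)²·Q = [[10,310],[310,129]]
Q^35 = (Q^17)²·Q = [[294,104],[104,190]]
Q^71 = (Q^35)²·Q = [[12,298],[298,143]]
Q^143 = (Q^71)²·Q = [[3,145],[145,287]]
F_143 mod 429 = Q^143[0][1] = 145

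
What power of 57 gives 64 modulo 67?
54

Baby-step giant-step with step n = ⌈√67⌉ = 9.
Baby steps 57^j mod 67 (j:value) for j=0..8: 0:1, 1:57, 2:33, 3:5, 4:17, 5:31, 6:25, 7:18, 8:21.
Giant-step multiplier: 57^(-9) ≡ 57^(66-9) = 57^57 ≡ 52 (mod 67).
Giant steps γ_i = 64·52^i mod 67: γ_0=64, γ_1=45, γ_2=62, γ_3=8, γ_4=14, γ_5=58, γ_6=1 (in table at j=0).
x = i·n + j = 6·9 + 0 = 54.
Check: 57^54 ≡ 64 (mod 67).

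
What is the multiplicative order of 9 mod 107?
53

107 is prime, so ord(9) divides φ(107) = 106.
Divisors of 106: 1, 2, 53, 106.
Repeated squaring: 9^1 ≡ 9, 9^2 ≡ 81, 9^4 ≡ 34, 9^8 ≡ 86, 9^16 ≡ 13, 9^32 ≡ 62, 9^64 ≡ 99 (mod 107).
Test 9^d mod 107 for each divisor d in increasing order:
9^1 ≡ 9
9^2 ≡ 81
9^53 = 9^32·9^16·9^4·9^1 ≡ 1  ← first divisor giving 1
The order is 53.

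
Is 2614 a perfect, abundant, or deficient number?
deficient

Proper divisors of 2614: sum = 1 + 2 + 1307 = 1310
Since 1310 < 2614, 2614 is deficient.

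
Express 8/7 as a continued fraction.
[1; 7]

Euclidean algorithm steps:
8 = 1 × 7 + 1
7 = 7 × 1 + 0
Continued fraction: [1; 7]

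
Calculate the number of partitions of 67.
2679689

p(n) counts ways to write n as a sum of positive integers (order ignored).
Euler's pentagonal recurrence: p(k) = p(k-1) + p(k-2) - p(k-5) - p(k-7) + p(k-12) + p(k-15) - ... (offsets j(3j∓1)/2, signs ++--, p(0)=1, p(<0)=0).
DP table for k = 0..66: p(0)=1, p(1)=1, p(2)=2, p(3)=3, p(4)=5, p(5)=7, p(6)=11, p(7)=15, p(8)=22, p(9)=30, p(10)=42, p(11)=56, p(12)=77, p(13)=101, p(14)=135, p(15)=176, p(16)=231, p(17)=297, p(18)=385, p(19)=490, p(20)=627, p(21)=792, p(22)=1002, p(23)=1255, p(24)=1575, p(25)=1958, p(26)=2436, p(27)=3010, p(28)=3718, p(29)=4565, p(30)=5604, p(31)=6842, p(32)=8349, p(33)=10143, p(34)=12310, p(35)=14883, p(36)=17977, p(37)=21637, p(38)=26015, p(39)=31185, p(40)=37338, p(41)=44583, p(42)=53174, p(43)=63261, p(44)=75175, p(45)=89134, p(46)=105558, p(47)=124754, p(48)=147273, p(49)=173525, p(50)=204226, p(51)=239943, p(52)=281589, p(53)=329931, p(54)=386155, p(55)=451276, p(56)=526823, p(57)=614154, p(58)=715220, p(59)=831820, p(60)=966467, p(61)=1121505, p(62)=1300156, p(63)=1505499, p(64)=1741630, p(65)=2012558, p(66)=2323520.
Final step: p(67) = p(66) + p(65) - p(62) - p(60) + p(55) + p(52) - p(45) - p(41) + p(32) + p(27) - p(16) - p(10)
= 2323520 + 2012558 - 1300156 - 966467 + 451276 + 281589 - 89134 - 44583 + 8349 + 3010 - 231 - 42
= 2679689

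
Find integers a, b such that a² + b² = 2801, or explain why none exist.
20² + 49² (a=20, b=49)

Factorization: 2801 = 2801
By Fermat: n is sum of two squares iff every prime p ≡ 3 (mod 4) appears to even power.
All primes ≡ 3 (mod 4) appear to even power.
Search a = 0, 1, 2, … for 2801 - a² a perfect square: first hit at a = 20: 2801 - 400 = 2401 = 49².
2801 = 20² + 49² = 400 + 2401 ✓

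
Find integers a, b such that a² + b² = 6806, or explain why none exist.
Not possible

Factorization: 6806 = 2 × 41 × 83
By Fermat: n is sum of two squares iff every prime p ≡ 3 (mod 4) appears to even power.
Prime(s) ≡ 3 (mod 4) with odd exponent: [(83, 1)]
Therefore 6806 cannot be expressed as a² + b².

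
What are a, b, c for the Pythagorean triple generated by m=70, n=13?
(4731, 1820, 5069)

Euclid's formula: a = m² - n², b = 2mn, c = m² + n²
m = 70, n = 13
a = 70² - 13² = 4900 - 169 = 4731
b = 2 × 70 × 13 = 1820
c = 70² + 13² = 4900 + 169 = 5069
Verification: 4731² + 1820² = 22382361 + 3312400 = 25694761 = 5069² ✓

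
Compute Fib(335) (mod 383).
207

Matrix identity: Q^n = [[F_(n+1), F_n], [F_n, F_(n-1)]] with Q = [[1,1],[1,0]].
n = 335 = 101001111₂. Square-and-multiply, entries mod 383:
Q^1 = [[1,1],[1,0]]
Q^2 = (Q^1)² = [[2,1],[1,1]]
Q^5 = (Q^2)²·Q = [[8,5],[5,3]]
Q^10 = (Q^5)² = [[89,55],[55,34]]
Q^20 = (Q^10)² = [[222,254],[254,351]]
Q^41 = (Q^20)²·Q = [[51,49],[49,2]]
Q^83 = (Q^41)²·Q = [[322,23],[23,299]]
Q^167 = (Q^83)²·Q = [[149,37],[37,112]]
Q^335 = (Q^167)²·Q = [[289,207],[207,82]]
F_335 mod 383 = Q^335[0][1] = 207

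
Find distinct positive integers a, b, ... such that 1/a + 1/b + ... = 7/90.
1/13 + 1/1170

Greedy algorithm:
7/90: ceiling(90/7) = 13, use 1/13
1/1170: ceiling(1170/1) = 1170, use 1/1170
Result: 7/90 = 1/13 + 1/1170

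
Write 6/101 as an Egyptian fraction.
1/17 + 1/1717

Greedy algorithm:
6/101: ceiling(101/6) = 17, use 1/17
1/1717: ceiling(1717/1) = 1717, use 1/1717
Result: 6/101 = 1/17 + 1/1717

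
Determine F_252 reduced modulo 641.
349

Matrix identity: Q^n = [[F_(n+1), F_n], [F_n, F_(n-1)]] with Q = [[1,1],[1,0]].
n = 252 = 11111100₂. Square-and-multiply, entries mod 641:
Q^1 = [[1,1],[1,0]]
Q^3 = (Q^1)²·Q = [[3,2],[2,1]]
Q^7 = (Q^3)²·Q = [[21,13],[13,8]]
Q^15 = (Q^7)²·Q = [[346,610],[610,377]]
Q^31 = (Q^15)²·Q = [[191,169],[169,22]]
Q^63 = (Q^31)²·Q = [[402,301],[301,101]]
Q^126 = (Q^63)² = [[292,127],[127,165]]
Q^252 = (Q^126)² = [[115,349],[349,407]]
F_252 mod 641 = Q^252[0][1] = 349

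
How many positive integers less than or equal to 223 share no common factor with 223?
222

223 = 223
φ(n) = n × ∏(1 - 1/p) for each prime p dividing n
φ(223) = 223 × (1 - 1/223) = 222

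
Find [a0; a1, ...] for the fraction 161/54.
[2; 1, 53]

Euclidean algorithm steps:
161 = 2 × 54 + 53
54 = 1 × 53 + 1
53 = 53 × 1 + 0
Continued fraction: [2; 1, 53]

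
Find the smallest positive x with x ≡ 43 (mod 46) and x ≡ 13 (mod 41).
1653

Using Chinese Remainder Theorem:
M = 46 × 41 = 1886
M1 = 41, M2 = 46
y1 = 41^(-1) mod 46 = 9
y2 = 46^(-1) mod 41 = 33
x = (43×41×9 + 13×46×33) mod 1886 = 1653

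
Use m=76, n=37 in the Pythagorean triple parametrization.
(4407, 5624, 7145)

Euclid's formula: a = m² - n², b = 2mn, c = m² + n²
m = 76, n = 37
a = 76² - 37² = 5776 - 1369 = 4407
b = 2 × 76 × 37 = 5624
c = 76² + 37² = 5776 + 1369 = 7145
Verification: 4407² + 5624² = 19421649 + 31629376 = 51051025 = 7145² ✓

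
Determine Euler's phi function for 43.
42

43 = 43
φ(n) = n × ∏(1 - 1/p) for each prime p dividing n
φ(43) = 43 × (1 - 1/43) = 42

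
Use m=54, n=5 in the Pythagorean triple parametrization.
(2891, 540, 2941)

Euclid's formula: a = m² - n², b = 2mn, c = m² + n²
m = 54, n = 5
a = 54² - 5² = 2916 - 25 = 2891
b = 2 × 54 × 5 = 540
c = 54² + 5² = 2916 + 25 = 2941
Verification: 2891² + 540² = 8357881 + 291600 = 8649481 = 2941² ✓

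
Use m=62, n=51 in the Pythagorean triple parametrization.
(1243, 6324, 6445)

Euclid's formula: a = m² - n², b = 2mn, c = m² + n²
m = 62, n = 51
a = 62² - 51² = 3844 - 2601 = 1243
b = 2 × 62 × 51 = 6324
c = 62² + 51² = 3844 + 2601 = 6445
Verification: 1243² + 6324² = 1545049 + 39992976 = 41538025 = 6445² ✓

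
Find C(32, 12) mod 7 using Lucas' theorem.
0

Using Lucas' theorem:
Write n=32 and k=12 in base 7:
n in base 7: [4, 4]
k in base 7: [1, 5]
C(32,12) mod 7 = ∏ C(n_i, k_i) mod 7
Digit binomials (mod 7): C(4,1) = 4; C(4,5) = 0 (k_i > n_i)
Product: 4 × 0 = 0 ≡ 0 (mod 7)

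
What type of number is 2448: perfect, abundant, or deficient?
abundant

Proper divisors of 2448: sum = 1 + 2 + 3 + 4 + 6 + 8 + 9 + 12 + ... + 408 + 612 + 816 + 1224 (29 divisors) = 4806
Since 4806 > 2448, 2448 is abundant.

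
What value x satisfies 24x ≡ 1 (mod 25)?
24

gcd(24, 25) = 1, so the inverse exists.
Extended Euclidean algorithm on (25, 24):
25 = 1 × 24 + 1  ⟹  1 = (1)·25 + (-1)·24
So (-1)·24 ≡ 1 (mod 25), i.e. 24^(-1) ≡ -1 ≡ 24 (mod 25).
Check: 24 × 24 = 576 ≡ 1 (mod 25)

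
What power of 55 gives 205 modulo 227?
50

Baby-step giant-step with step n = ⌈√227⌉ = 16.
Baby steps 55^j mod 227 (j:value) for j=0..15: 0:1, 1:55, 2:74, 3:211, 4:28, 5:178, 6:29, 7:6, 8:103, 9:217, 10:131, 11:168, 12:160, 13:174, 14:36, 15:164.
Giant-step multiplier: 55^(-16) ≡ 55^(226-16) = 55^210 ≡ 87 (mod 227).
Giant steps γ_i = 205·87^i mod 227: γ_0=205, γ_1=129, γ_2=100, γ_3=74 (in table at j=2).
x = i·n + j = 3·16 + 2 = 50.
Check: 55^50 ≡ 205 (mod 227).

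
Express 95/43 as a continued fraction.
[2; 4, 1, 3, 2]

Euclidean algorithm steps:
95 = 2 × 43 + 9
43 = 4 × 9 + 7
9 = 1 × 7 + 2
7 = 3 × 2 + 1
2 = 2 × 1 + 0
Continued fraction: [2; 4, 1, 3, 2]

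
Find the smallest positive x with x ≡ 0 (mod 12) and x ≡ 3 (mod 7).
24

Using Chinese Remainder Theorem:
M = 12 × 7 = 84
M1 = 7, M2 = 12
y1 = 7^(-1) mod 12 = 7
y2 = 12^(-1) mod 7 = 3
x = (0×7×7 + 3×12×3) mod 84 = 24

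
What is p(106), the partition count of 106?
384276336

p(n) counts ways to write n as a sum of positive integers (order ignored).
Euler's pentagonal recurrence: p(k) = p(k-1) + p(k-2) - p(k-5) - p(k-7) + p(k-12) + p(k-15) - ... (offsets j(3j∓1)/2, signs ++--, p(0)=1, p(<0)=0).
DP table for k = 0..105: p(0)=1, p(1)=1, p(2)=2, p(3)=3, p(4)=5, p(5)=7, p(6)=11, p(7)=15, p(8)=22, p(9)=30, p(10)=42, p(11)=56, p(12)=77, p(13)=101, p(14)=135, p(15)=176, p(16)=231, p(17)=297, p(18)=385, p(19)=490, p(20)=627, p(21)=792, p(22)=1002, p(23)=1255, p(24)=1575, p(25)=1958, p(26)=2436, p(27)=3010, p(28)=3718, p(29)=4565, p(30)=5604, p(31)=6842, p(32)=8349, p(33)=10143, p(34)=12310, p(35)=14883, p(36)=17977, p(37)=21637, p(38)=26015, p(39)=31185, p(40)=37338, p(41)=44583, p(42)=53174, p(43)=63261, p(44)=75175, p(45)=89134, p(46)=105558, p(47)=124754, p(48)=147273, p(49)=173525, p(50)=204226, p(51)=239943, p(52)=281589, p(53)=329931, p(54)=386155, p(55)=451276, p(56)=526823, p(57)=614154, p(58)=715220, p(59)=831820, p(60)=966467, p(61)=1121505, p(62)=1300156, p(63)=1505499, p(64)=1741630, p(65)=2012558, p(66)=2323520, p(67)=2679689, p(68)=3087735, p(69)=3554345, p(70)=4087968, p(71)=4697205, p(72)=5392783, p(73)=6185689, p(74)=7089500, p(75)=8118264, p(76)=9289091, p(77)=10619863, p(78)=12132164, p(79)=13848650, p(80)=15796476, p(81)=18004327, p(82)=20506255, p(83)=23338469, p(84)=26543660, p(85)=30167357, p(86)=34262962, p(87)=38887673, p(88)=44108109, p(89)=49995925, p(90)=56634173, p(91)=64112359, p(92)=72533807, p(93)=82010177, p(94)=92669720, p(95)=104651419, p(96)=118114304, p(97)=133230930, p(98)=150198136, p(99)=169229875, p(100)=190569292, p(101)=214481126, p(102)=241265379, p(103)=271248950, p(104)=304801365, p(105)=342325709.
Final step: p(106) = p(105) + p(104) - p(101) - p(99) + p(94) + p(91) - p(84) - p(80) + p(71) + p(66) - p(55) - p(49) + p(36) + p(29) - p(14) - p(6)
= 342325709 + 304801365 - 214481126 - 169229875 + 92669720 + 64112359 - 26543660 - 15796476 + 4697205 + 2323520 - 451276 - 173525 + 17977 + 4565 - 135 - 11
= 384276336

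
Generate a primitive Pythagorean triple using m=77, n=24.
(5353, 3696, 6505)

Euclid's formula: a = m² - n², b = 2mn, c = m² + n²
m = 77, n = 24
a = 77² - 24² = 5929 - 576 = 5353
b = 2 × 77 × 24 = 3696
c = 77² + 24² = 5929 + 576 = 6505
Verification: 5353² + 3696² = 28654609 + 13660416 = 42315025 = 6505² ✓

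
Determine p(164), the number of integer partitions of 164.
156919475295

p(n) counts ways to write n as a sum of positive integers (order ignored).
Euler's pentagonal recurrence: p(k) = p(k-1) + p(k-2) - p(k-5) - p(k-7) + p(k-12) + p(k-15) - ... (offsets j(3j∓1)/2, signs ++--, p(0)=1, p(<0)=0).
DP table for k = 0..163: p(0)=1, p(1)=1, p(2)=2, p(3)=3, p(4)=5, p(5)=7, p(6)=11, p(7)=15, p(8)=22, p(9)=30, p(10)=42, p(11)=56, p(12)=77, p(13)=101, p(14)=135, p(15)=176, p(16)=231, p(17)=297, p(18)=385, p(19)=490, p(20)=627, p(21)=792, p(22)=1002, p(23)=1255, p(24)=1575, p(25)=1958, p(26)=2436, p(27)=3010, p(28)=3718, p(29)=4565, p(30)=5604, p(31)=6842, p(32)=8349, p(33)=10143, p(34)=12310, p(35)=14883, p(36)=17977, p(37)=21637, p(38)=26015, p(39)=31185, p(40)=37338, p(41)=44583, p(42)=53174, p(43)=63261, p(44)=75175, p(45)=89134, p(46)=105558, p(47)=124754, p(48)=147273, p(49)=173525, p(50)=204226, p(51)=239943, p(52)=281589, p(53)=329931, p(54)=386155, p(55)=451276, p(56)=526823, p(57)=614154, p(58)=715220, p(59)=831820, p(60)=966467, p(61)=1121505, p(62)=1300156, p(63)=1505499, p(64)=1741630, p(65)=2012558, p(66)=2323520, p(67)=2679689, p(68)=3087735, p(69)=3554345, p(70)=4087968, p(71)=4697205, p(72)=5392783, p(73)=6185689, p(74)=7089500, p(75)=8118264, p(76)=9289091, p(77)=10619863, p(78)=12132164, p(79)=13848650, p(80)=15796476, p(81)=18004327, p(82)=20506255, p(83)=23338469, p(84)=26543660, p(85)=30167357, p(86)=34262962, p(87)=38887673, p(88)=44108109, p(89)=49995925, p(90)=56634173, p(91)=64112359, p(92)=72533807, p(93)=82010177, p(94)=92669720, p(95)=104651419, p(96)=118114304, p(97)=133230930, p(98)=150198136, p(99)=169229875, p(100)=190569292, p(101)=214481126, p(102)=241265379, p(103)=271248950, p(104)=304801365, p(105)=342325709, p(106)=384276336, p(107)=431149389, p(108)=483502844, p(109)=541946240, p(110)=607163746, p(111)=679903203, p(112)=761002156, p(113)=851376628, p(114)=952050665, p(115)=1064144451, p(116)=1188908248, p(117)=1327710076, p(118)=1482074143, p(119)=1653668665, p(120)=1844349560, p(121)=2056148051, p(122)=2291320912, p(123)=2552338241, p(124)=2841940500, p(125)=3163127352, p(126)=3519222692, p(127)=3913864295, p(128)=4351078600, p(129)=4835271870, p(130)=5371315400, p(131)=5964539504, p(132)=6620830889, p(133)=7346629512, p(134)=8149040695, p(135)=9035836076, p(136)=10015581680, p(137)=11097645016, p(138)=12292341831, p(139)=13610949895, p(140)=15065878135, p(141)=16670689208, p(142)=18440293320, p(143)=20390982757, p(144)=22540654445, p(145)=24908858009, p(146)=27517052599, p(147)=30388671978, p(148)=33549419497, p(149)=37027355200, p(150)=40853235313, p(151)=45060624582, p(152)=49686288421, p(153)=54770336324, p(154)=60356673280, p(155)=66493182097, p(156)=73232243759, p(157)=80630964769, p(158)=88751778802, p(159)=97662728555, p(160)=107438159466, p(161)=118159068427, p(162)=129913904637, p(163)=142798995930.
Final step: p(164) = p(163) + p(162) - p(159) - p(157) + p(152) + p(149) - p(142) - p(138) + p(129) + p(124) - p(113) - p(107) + p(94) + p(87) - p(72) - p(64) + p(47) + p(38) - p(19) - p(9)
= 142798995930 + 129913904637 - 97662728555 - 80630964769 + 49686288421 + 37027355200 - 18440293320 - 12292341831 + 4835271870 + 2841940500 - 851376628 - 431149389 + 92669720 + 38887673 - 5392783 - 1741630 + 124754 + 26015 - 490 - 30
= 156919475295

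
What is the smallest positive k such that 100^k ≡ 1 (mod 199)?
99

199 is prime, so ord(100) divides φ(199) = 198.
Divisors of 198: 1, 2, 3, 6, 9, 11, 18, 22, 33, 66, 99, 198.
Repeated squaring: 100^1 ≡ 100, 100^2 ≡ 50, 100^4 ≡ 112, 100^8 ≡ 7, 100^16 ≡ 49, 100^32 ≡ 13, 100^64 ≡ 169, 100^128 ≡ 104 (mod 199).
Test 100^d mod 199 for each divisor d in increasing order:
100^1 ≡ 100
100^2 ≡ 50
100^3 = 100^2·100^1 ≡ 25
100^6 = 100^4·100^2 ≡ 28
100^9 = 100^8·100^1 ≡ 103
100^11 = 100^8·100^2·100^1 ≡ 175
100^18 = 100^16·100^2 ≡ 62
100^22 = 100^16·100^4·100^2 ≡ 178
100^33 = 100^32·100^1 ≡ 106
100^66 = 100^64·100^2 ≡ 92
100^99 = 100^64·100^32·100^2·100^1 ≡ 1  ← first divisor giving 1
The order is 99.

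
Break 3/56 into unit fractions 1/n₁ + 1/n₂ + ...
1/19 + 1/1064

Greedy algorithm:
3/56: ceiling(56/3) = 19, use 1/19
1/1064: ceiling(1064/1) = 1064, use 1/1064
Result: 3/56 = 1/19 + 1/1064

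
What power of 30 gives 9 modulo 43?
4

Baby-step giant-step with step n = ⌈√43⌉ = 7.
Baby steps 30^j mod 43 (j:value) for j=0..6: 0:1, 1:30, 2:40, 3:39, 4:9, 5:12, 6:16.
h = 9 is already in the table at j=4, so x = 4.
Check: 30^4 ≡ 9 (mod 43).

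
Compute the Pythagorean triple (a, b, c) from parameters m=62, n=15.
(3619, 1860, 4069)

Euclid's formula: a = m² - n², b = 2mn, c = m² + n²
m = 62, n = 15
a = 62² - 15² = 3844 - 225 = 3619
b = 2 × 62 × 15 = 1860
c = 62² + 15² = 3844 + 225 = 4069
Verification: 3619² + 1860² = 13097161 + 3459600 = 16556761 = 4069² ✓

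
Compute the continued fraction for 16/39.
[0; 2, 2, 3, 2]

Euclidean algorithm steps:
16 = 0 × 39 + 16
39 = 2 × 16 + 7
16 = 2 × 7 + 2
7 = 3 × 2 + 1
2 = 2 × 1 + 0
Continued fraction: [0; 2, 2, 3, 2]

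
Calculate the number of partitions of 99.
169229875

p(n) counts ways to write n as a sum of positive integers (order ignored).
Euler's pentagonal recurrence: p(k) = p(k-1) + p(k-2) - p(k-5) - p(k-7) + p(k-12) + p(k-15) - ... (offsets j(3j∓1)/2, signs ++--, p(0)=1, p(<0)=0).
DP table for k = 0..98: p(0)=1, p(1)=1, p(2)=2, p(3)=3, p(4)=5, p(5)=7, p(6)=11, p(7)=15, p(8)=22, p(9)=30, p(10)=42, p(11)=56, p(12)=77, p(13)=101, p(14)=135, p(15)=176, p(16)=231, p(17)=297, p(18)=385, p(19)=490, p(20)=627, p(21)=792, p(22)=1002, p(23)=1255, p(24)=1575, p(25)=1958, p(26)=2436, p(27)=3010, p(28)=3718, p(29)=4565, p(30)=5604, p(31)=6842, p(32)=8349, p(33)=10143, p(34)=12310, p(35)=14883, p(36)=17977, p(37)=21637, p(38)=26015, p(39)=31185, p(40)=37338, p(41)=44583, p(42)=53174, p(43)=63261, p(44)=75175, p(45)=89134, p(46)=105558, p(47)=124754, p(48)=147273, p(49)=173525, p(50)=204226, p(51)=239943, p(52)=281589, p(53)=329931, p(54)=386155, p(55)=451276, p(56)=526823, p(57)=614154, p(58)=715220, p(59)=831820, p(60)=966467, p(61)=1121505, p(62)=1300156, p(63)=1505499, p(64)=1741630, p(65)=2012558, p(66)=2323520, p(67)=2679689, p(68)=3087735, p(69)=3554345, p(70)=4087968, p(71)=4697205, p(72)=5392783, p(73)=6185689, p(74)=7089500, p(75)=8118264, p(76)=9289091, p(77)=10619863, p(78)=12132164, p(79)=13848650, p(80)=15796476, p(81)=18004327, p(82)=20506255, p(83)=23338469, p(84)=26543660, p(85)=30167357, p(86)=34262962, p(87)=38887673, p(88)=44108109, p(89)=49995925, p(90)=56634173, p(91)=64112359, p(92)=72533807, p(93)=82010177, p(94)=92669720, p(95)=104651419, p(96)=118114304, p(97)=133230930, p(98)=150198136.
Final step: p(99) = p(98) + p(97) - p(94) - p(92) + p(87) + p(84) - p(77) - p(73) + p(64) + p(59) - p(48) - p(42) + p(29) + p(22) - p(7)
= 150198136 + 133230930 - 92669720 - 72533807 + 38887673 + 26543660 - 10619863 - 6185689 + 1741630 + 831820 - 147273 - 53174 + 4565 + 1002 - 15
= 169229875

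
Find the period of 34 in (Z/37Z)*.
9

37 is prime, so ord(34) divides φ(37) = 36.
Divisors of 36: 1, 2, 3, 4, 6, 9, 12, 18, 36.
Repeated squaring: 34^1 ≡ 34, 34^2 ≡ 9, 34^4 ≡ 7, 34^8 ≡ 12, 34^16 ≡ 33, 34^32 ≡ 16 (mod 37).
Test 34^d mod 37 for each divisor d in increasing order:
34^1 ≡ 34
34^2 ≡ 9
34^3 = 34^2·34^1 ≡ 10
34^4 ≡ 7
34^6 = 34^4·34^2 ≡ 26
34^9 = 34^8·34^1 ≡ 1  ← first divisor giving 1
The order is 9.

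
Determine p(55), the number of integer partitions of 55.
451276

p(n) counts ways to write n as a sum of positive integers (order ignored).
Euler's pentagonal recurrence: p(k) = p(k-1) + p(k-2) - p(k-5) - p(k-7) + p(k-12) + p(k-15) - ... (offsets j(3j∓1)/2, signs ++--, p(0)=1, p(<0)=0).
DP table for k = 0..54: p(0)=1, p(1)=1, p(2)=2, p(3)=3, p(4)=5, p(5)=7, p(6)=11, p(7)=15, p(8)=22, p(9)=30, p(10)=42, p(11)=56, p(12)=77, p(13)=101, p(14)=135, p(15)=176, p(16)=231, p(17)=297, p(18)=385, p(19)=490, p(20)=627, p(21)=792, p(22)=1002, p(23)=1255, p(24)=1575, p(25)=1958, p(26)=2436, p(27)=3010, p(28)=3718, p(29)=4565, p(30)=5604, p(31)=6842, p(32)=8349, p(33)=10143, p(34)=12310, p(35)=14883, p(36)=17977, p(37)=21637, p(38)=26015, p(39)=31185, p(40)=37338, p(41)=44583, p(42)=53174, p(43)=63261, p(44)=75175, p(45)=89134, p(46)=105558, p(47)=124754, p(48)=147273, p(49)=173525, p(50)=204226, p(51)=239943, p(52)=281589, p(53)=329931, p(54)=386155.
Final step: p(55) = p(54) + p(53) - p(50) - p(48) + p(43) + p(40) - p(33) - p(29) + p(20) + p(15) - p(4)
= 386155 + 329931 - 204226 - 147273 + 63261 + 37338 - 10143 - 4565 + 627 + 176 - 5
= 451276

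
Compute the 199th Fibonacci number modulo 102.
67

Matrix identity: Q^n = [[F_(n+1), F_n], [F_n, F_(n-1)]] with Q = [[1,1],[1,0]].
n = 199 = 11000111₂. Square-and-multiply, entries mod 102:
Q^1 = [[1,1],[1,0]]
Q^3 = (Q^1)²·Q = [[3,2],[2,1]]
Q^6 = (Q^3)² = [[13,8],[8,5]]
Q^12 = (Q^6)² = [[29,42],[42,89]]
Q^24 = (Q^12)² = [[55,60],[60,97]]
Q^49 = (Q^24)²·Q = [[37,97],[97,42]]
Q^99 = (Q^49)²·Q = [[81,68],[68,13]]
Q^199 = (Q^99)²·Q = [[33,67],[67,68]]
F_199 mod 102 = Q^199[0][1] = 67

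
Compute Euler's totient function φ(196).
84

196 = 2^2 × 7^2
φ(n) = n × ∏(1 - 1/p) for each prime p dividing n
φ(196) = 196 × (1 - 1/2) × (1 - 1/7) = 84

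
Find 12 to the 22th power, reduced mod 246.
102

Repeated squaring. Binary of 22 = 10110.
12^1 ≡ 12 (mod 246); 12^2 ≡ 144 (mod 246); 12^4 ≡ 72 (mod 246); 12^8 ≡ 18 (mod 246); 12^16 ≡ 78 (mod 246)
12^22 = 12^2 × 12^4 × 12^16 ≡ 102 (mod 246)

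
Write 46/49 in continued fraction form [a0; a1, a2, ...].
[0; 1, 15, 3]

Euclidean algorithm steps:
46 = 0 × 49 + 46
49 = 1 × 46 + 3
46 = 15 × 3 + 1
3 = 3 × 1 + 0
Continued fraction: [0; 1, 15, 3]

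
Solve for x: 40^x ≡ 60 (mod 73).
47

Baby-step giant-step with step n = ⌈√73⌉ = 9.
Baby steps 40^j mod 73 (j:value) for j=0..8: 0:1, 1:40, 2:67, 3:52, 4:36, 5:53, 6:3, 7:47, 8:55.
Giant-step multiplier: 40^(-9) ≡ 40^(72-9) = 40^63 ≡ 22 (mod 73).
Giant steps γ_i = 60·22^i mod 73: γ_0=60, γ_1=6, γ_2=59, γ_3=57, γ_4=13, γ_5=67 (in table at j=2).
x = i·n + j = 5·9 + 2 = 47.
Check: 40^47 ≡ 60 (mod 73).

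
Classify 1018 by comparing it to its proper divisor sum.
deficient

Proper divisors of 1018: sum = 1 + 2 + 509 = 512
Since 512 < 1018, 1018 is deficient.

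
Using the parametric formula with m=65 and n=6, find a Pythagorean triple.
(4189, 780, 4261)

Euclid's formula: a = m² - n², b = 2mn, c = m² + n²
m = 65, n = 6
a = 65² - 6² = 4225 - 36 = 4189
b = 2 × 65 × 6 = 780
c = 65² + 6² = 4225 + 36 = 4261
Verification: 4189² + 780² = 17547721 + 608400 = 18156121 = 4261² ✓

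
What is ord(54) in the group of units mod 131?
130

131 is prime, so ord(54) divides φ(131) = 130.
Divisors of 130: 1, 2, 5, 10, 13, 26, 65, 130.
Repeated squaring: 54^1 ≡ 54, 54^2 ≡ 34, 54^4 ≡ 108, 54^8 ≡ 5, 54^16 ≡ 25, 54^32 ≡ 101, 54^64 ≡ 114, 54^128 ≡ 27 (mod 131).
Test 54^d mod 131 for each divisor d in increasing order:
54^1 ≡ 54
54^2 ≡ 34
54^5 = 54^4·54^1 ≡ 68
54^10 = 54^8·54^2 ≡ 39
54^13 = 54^8·54^4·54^1 ≡ 78
54^26 = 54^16·54^8·54^2 ≡ 58
54^65 = 54^64·54^1 ≡ 130
54^130 = 54^128·54^2 ≡ 1  ← first divisor giving 1
The order is 130.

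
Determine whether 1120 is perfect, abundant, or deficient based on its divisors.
abundant

Proper divisors of 1120: sum = 1 + 2 + 4 + 5 + 7 + 8 + 10 + 14 + ... + 160 + 224 + 280 + 560 (23 divisors) = 1904
Since 1904 > 1120, 1120 is abundant.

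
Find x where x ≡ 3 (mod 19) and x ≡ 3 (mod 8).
3

Using Chinese Remainder Theorem:
M = 19 × 8 = 152
M1 = 8, M2 = 19
y1 = 8^(-1) mod 19 = 12
y2 = 19^(-1) mod 8 = 3
x = (3×8×12 + 3×19×3) mod 152 = 3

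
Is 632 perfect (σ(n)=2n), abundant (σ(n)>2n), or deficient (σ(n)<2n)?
deficient

Proper divisors of 632: sum = 1 + 2 + 4 + 8 + 79 + 158 + 316 = 568
Since 568 < 632, 632 is deficient.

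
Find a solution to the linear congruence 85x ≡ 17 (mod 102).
x ≡ 5 (mod 6)

gcd(85, 102) = 17, which divides 17, so solutions exist.
Divide through by 17: 5x ≡ 1 (mod 6).
Find 5^(-1) mod 6 by the extended Euclidean algorithm:
6 = 1 × 5 + 1  ⟹  1 = (1)·6 + (-1)·5
So (-1)·5 ≡ 1 (mod 6), i.e. 5^(-1) ≡ -1 ≡ 5 (mod 6).
x ≡ 5 × 1 = 5 ≡ 5 (mod 6).
Check: 85 × 5 = 425 ≡ 17 (mod 102).
x ≡ 5 (mod 6), giving 17 solutions mod 102.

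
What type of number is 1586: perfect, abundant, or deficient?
deficient

Proper divisors of 1586: sum = 1 + 2 + 13 + 26 + 61 + 122 + 793 = 1018
Since 1018 < 1586, 1586 is deficient.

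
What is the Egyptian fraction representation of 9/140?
1/16 + 1/560

Greedy algorithm:
9/140: ceiling(140/9) = 16, use 1/16
1/560: ceiling(560/1) = 560, use 1/560
Result: 9/140 = 1/16 + 1/560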